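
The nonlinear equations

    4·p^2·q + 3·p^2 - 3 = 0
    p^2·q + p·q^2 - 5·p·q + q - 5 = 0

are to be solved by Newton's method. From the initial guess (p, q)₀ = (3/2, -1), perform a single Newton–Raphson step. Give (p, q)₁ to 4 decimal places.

At (3/2, -1): F = (-5.2500, 0.7500).
Jacobian J = [[8·p·q + 6·p, 4·p^2], [2·p·q + q^2 - 5·q, p^2 + 2·p·q - 5·p + 1]].
At the point, J = [[-3.0000, 9.0000], [3.0000, -7.2500]] (det J = -5.2500).
Solving J·Δ = −F gives Δ = (5.9643, 2.5714).
Then the next iterate is (p, q)₁ = (7.4643, 1.5714).

(7.4643, 1.5714)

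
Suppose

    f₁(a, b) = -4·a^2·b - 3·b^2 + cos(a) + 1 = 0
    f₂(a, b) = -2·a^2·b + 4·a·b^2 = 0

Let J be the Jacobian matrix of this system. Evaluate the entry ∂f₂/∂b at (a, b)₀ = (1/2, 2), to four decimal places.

7.5000

∂f₂/∂b = -2·a^2 + 8·a·b.
At (1/2, 2) this is 7.5000.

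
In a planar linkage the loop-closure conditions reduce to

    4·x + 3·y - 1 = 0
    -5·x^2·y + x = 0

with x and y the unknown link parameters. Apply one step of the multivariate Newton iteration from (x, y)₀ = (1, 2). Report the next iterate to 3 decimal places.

(1.486, -1.649)

At (1, 2): F = (9.000, -9.000).
Jacobian J = [[4, 3], [-10·x·y + 1, -5·x^2]].
At the point, J = [[4.000, 3.000], [-19.000, -5.000]] (det J = 37.000).
Solving J·Δ = −F gives Δ = (0.486, -3.649).
Then the next iterate is (x, y)₁ = (1.486, -1.649).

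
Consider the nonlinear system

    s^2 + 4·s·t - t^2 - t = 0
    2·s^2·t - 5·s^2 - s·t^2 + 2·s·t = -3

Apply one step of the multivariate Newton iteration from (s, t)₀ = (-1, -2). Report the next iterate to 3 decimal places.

(-0.480, -0.200)

At (-1, -2): F = (7.000, 2.000).
Jacobian J = [[2·s + 4·t, 4·s - 2·t - 1], [4·s·t - 10·s - t^2 + 2·t, 2·s^2 - 2·s·t + 2·s]].
At the point, J = [[-10.000, -1.000], [10.000, -4.000]] (det J = 50.000).
Solving J·Δ = −F gives Δ = (0.520, 1.800).
Then the next iterate is (s, t)₁ = (-0.480, -0.200).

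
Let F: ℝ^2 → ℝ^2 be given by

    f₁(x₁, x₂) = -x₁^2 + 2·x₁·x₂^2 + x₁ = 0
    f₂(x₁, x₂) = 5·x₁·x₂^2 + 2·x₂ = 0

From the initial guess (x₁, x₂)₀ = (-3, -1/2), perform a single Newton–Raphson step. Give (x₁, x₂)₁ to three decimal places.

(-1.325, -0.344)

At (-3, -1/2): F = (-13.500, -4.750).
Jacobian J = [[-2·x₁ + 2·x₂^2 + 1, 4·x₁·x₂], [5·x₂^2, 10·x₁·x₂ + 2]].
At the point, J = [[7.500, 6.000], [1.250, 17.000]] (det J = 120.000).
Solving J·Δ = −F gives Δ = (1.675, 0.156).
Then the next iterate is (x₁, x₂)₁ = (-1.325, -0.344).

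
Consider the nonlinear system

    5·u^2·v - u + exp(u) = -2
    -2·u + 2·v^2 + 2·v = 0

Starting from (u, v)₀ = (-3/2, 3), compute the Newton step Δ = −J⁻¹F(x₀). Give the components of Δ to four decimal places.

At (-3/2, 3): F = (37.473130, 27.0000).
Jacobian J = [[10·u·v + exp(u) - 1, 5·u^2], [-2, 4·v + 2]].
At the point, J = [[-45.776870, 11.2500], [-2.0000, 14.0000]] (det J = -618.376178).
Solving J·Δ = −F gives Δ = (0.3572, -1.8775).

(0.3572, -1.8775)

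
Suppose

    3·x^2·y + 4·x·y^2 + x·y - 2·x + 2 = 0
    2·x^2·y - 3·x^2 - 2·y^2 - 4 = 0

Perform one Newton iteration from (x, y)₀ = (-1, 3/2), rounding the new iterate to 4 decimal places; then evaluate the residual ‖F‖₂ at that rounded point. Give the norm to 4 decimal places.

6552.0804

At (-1, 3/2): F = (-2.0000, -8.5000).
Jacobian J = [[6·x·y + 4·y^2 + y - 2, 3·x^2 + 8·x·y + x], [4·x·y - 6·x, 2·x^2 - 4·y]].
At the point, J = [[-0.5000, -10.0000], [0.0000, -4.0000]] (det J = 2.0000).
Solving J·Δ = −F gives Δ = (38.5000, -2.1250).
Then the next iterate is (x, y)₁ = (37.5000, -0.6250).
Re-evaluating at (37.5000, -0.6250): F = (-2674.5625, -5981.343750), so ‖F‖₂ = 6552.0804.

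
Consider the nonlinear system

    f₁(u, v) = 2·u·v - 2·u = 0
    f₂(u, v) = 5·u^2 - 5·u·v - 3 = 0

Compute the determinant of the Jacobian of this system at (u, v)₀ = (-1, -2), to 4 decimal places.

J = [[2·v - 2, 2·u], [10·u - 5·v, -5·u]].
At the point, J = [[-6.0000, -2.0000], [0.0000, 5.0000]].
det J = -30.0000.

-30.0000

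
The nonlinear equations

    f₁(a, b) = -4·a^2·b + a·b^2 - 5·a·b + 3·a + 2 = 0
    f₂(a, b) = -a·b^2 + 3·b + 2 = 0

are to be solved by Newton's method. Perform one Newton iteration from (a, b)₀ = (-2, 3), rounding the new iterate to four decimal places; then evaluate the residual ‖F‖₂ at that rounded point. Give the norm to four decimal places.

13.6867

At (-2, 3): F = (-40.0000, 29.0000).
Jacobian J = [[-8·a·b + b^2 - 5·b + 3, -4·a^2 + 2·a·b - 5·a], [-b^2, -2·a·b + 3]].
At the point, J = [[45.0000, -18.0000], [-9.0000, 15.0000]] (det J = 513.0000).
Solving J·Δ = −F gives Δ = (0.1520, -1.8421).
Then the next iterate is (a, b)₁ = (-1.8480, 1.1579).
Re-evaluating at (-1.8480, 1.1579): F = (-11.140073, 7.951373), so ‖F‖₂ = 13.6867.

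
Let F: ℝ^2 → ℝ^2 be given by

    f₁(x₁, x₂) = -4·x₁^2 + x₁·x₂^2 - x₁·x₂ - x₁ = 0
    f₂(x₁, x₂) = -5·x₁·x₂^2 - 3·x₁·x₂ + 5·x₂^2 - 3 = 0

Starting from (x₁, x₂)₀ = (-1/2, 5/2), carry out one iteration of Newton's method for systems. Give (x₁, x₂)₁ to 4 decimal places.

(-0.5141, 1.2648)

At (-1/2, 5/2): F = (-2.3750, 47.6250).
Jacobian J = [[-8·x₁ + x₂^2 - x₂ - 1, 2·x₁·x₂ - x₁], [-5·x₂^2 - 3·x₂, -10·x₁·x₂ - 3·x₁ + 10·x₂]].
At the point, J = [[6.7500, -2.0000], [-38.7500, 39.0000]] (det J = 185.7500).
Solving J·Δ = −F gives Δ = (-0.0141, -1.2352).
Then the next iterate is (x₁, x₂)₁ = (-0.5141, 1.2648).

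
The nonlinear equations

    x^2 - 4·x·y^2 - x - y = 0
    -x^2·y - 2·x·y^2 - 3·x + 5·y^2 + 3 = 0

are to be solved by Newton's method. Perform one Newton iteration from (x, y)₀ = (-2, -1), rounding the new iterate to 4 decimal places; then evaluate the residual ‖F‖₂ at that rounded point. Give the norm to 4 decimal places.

At (-2, -1): F = (15.0000, 22.0000).
Jacobian J = [[2·x - 4·y^2 - 1, -8·x·y - 1], [-2·x·y - 2·y^2 - 3, -x^2 - 4·x·y + 10·y]].
At the point, J = [[-9.0000, -17.0000], [-9.0000, -22.0000]] (det J = 45.0000).
Solving J·Δ = −F gives Δ = (-0.9778, 1.4000).
Then the next iterate is (x, y)₁ = (-2.9778, 0.4000).
Re-evaluating at (-2.9778, 0.4000): F = (13.350885, 10.139379), so ‖F‖₂ = 16.7646.

16.7646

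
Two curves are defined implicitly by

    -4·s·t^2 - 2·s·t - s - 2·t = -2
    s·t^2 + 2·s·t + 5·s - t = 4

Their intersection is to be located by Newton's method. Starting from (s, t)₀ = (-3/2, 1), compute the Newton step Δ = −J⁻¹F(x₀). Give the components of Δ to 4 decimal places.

(2.6818, 0.6364)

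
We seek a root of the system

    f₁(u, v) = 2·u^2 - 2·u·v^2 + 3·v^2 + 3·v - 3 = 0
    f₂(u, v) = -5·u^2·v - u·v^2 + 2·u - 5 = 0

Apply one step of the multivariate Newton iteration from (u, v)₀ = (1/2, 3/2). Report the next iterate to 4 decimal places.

(-0.0889, 0.6142)

At (1/2, 3/2): F = (6.5000, -7.0000).
Jacobian J = [[4·u - 2·v^2, -4·u·v + 6·v + 3], [-10·u·v - v^2 + 2, -5·u^2 - 2·u·v]].
At the point, J = [[-2.5000, 9.0000], [-7.7500, -2.7500]] (det J = 76.6250).
Solving J·Δ = −F gives Δ = (-0.5889, -0.8858).
Then the next iterate is (u, v)₁ = (-0.0889, 0.6142).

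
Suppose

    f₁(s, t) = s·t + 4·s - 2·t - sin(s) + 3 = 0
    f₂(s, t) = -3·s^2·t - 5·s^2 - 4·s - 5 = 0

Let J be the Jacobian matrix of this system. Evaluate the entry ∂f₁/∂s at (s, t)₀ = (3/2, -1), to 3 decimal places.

∂f₁/∂s = t - cos(s) + 4.
At (3/2, -1) this is 2.929.

2.929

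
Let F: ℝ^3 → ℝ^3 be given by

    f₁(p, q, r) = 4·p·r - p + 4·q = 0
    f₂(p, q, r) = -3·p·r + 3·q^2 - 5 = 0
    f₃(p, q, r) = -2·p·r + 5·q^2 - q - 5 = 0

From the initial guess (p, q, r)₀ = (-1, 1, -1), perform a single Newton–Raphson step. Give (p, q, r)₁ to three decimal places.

At (-1, 1, -1): F = (9.000, -5.000, -3.000).
Jacobian J = [[4·r - 1, 4, 4·p], [-3·r, 6·q, -3·p], [-2·r, 10·q - 1, -2·p]].
At the point, J = [[-5.000, 4.000, -4.000], [3.000, 6.000, 3.000], [2.000, 9.000, 2.000]] (det J = 15.000).
Solving J·Δ = −F gives Δ = (1.533, -0.067, 0.267).
Then the next iterate is (p, q, r)₁ = (0.533, 0.933, -0.733).

(0.533, 0.933, -0.733)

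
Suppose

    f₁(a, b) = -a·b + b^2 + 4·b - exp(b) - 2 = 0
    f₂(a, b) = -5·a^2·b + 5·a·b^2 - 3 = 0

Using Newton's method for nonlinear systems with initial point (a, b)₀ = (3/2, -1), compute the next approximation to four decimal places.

At (3/2, -1): F = (-3.867879, 15.7500).
Jacobian J = [[-b, -a + 2·b - exp(b) + 4], [-10·a·b + 5·b^2, -5·a^2 + 10·a·b]].
At the point, J = [[1.0000, 0.132121], [20.0000, -26.2500]] (det J = -28.892411).
Solving J·Δ = −F gives Δ = (3.4421, 3.2226).
Then the next iterate is (a, b)₁ = (4.9421, 2.2226).

(4.9421, 2.2226)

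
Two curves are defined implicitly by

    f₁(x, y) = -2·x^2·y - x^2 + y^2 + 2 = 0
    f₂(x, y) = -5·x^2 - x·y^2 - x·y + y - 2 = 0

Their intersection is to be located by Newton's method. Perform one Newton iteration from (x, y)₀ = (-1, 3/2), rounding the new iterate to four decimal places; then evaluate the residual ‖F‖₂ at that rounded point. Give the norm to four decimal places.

At (-1, 3/2): F = (0.2500, -1.7500).
Jacobian J = [[-4·x·y - 2·x, -2·x^2 + 2·y], [-10·x - y^2 - y, -2·x·y - x + 1]].
At the point, J = [[8.0000, 1.0000], [6.2500, 5.0000]] (det J = 33.7500).
Solving J·Δ = −F gives Δ = (-0.0889, 0.4611).
Then the next iterate is (x, y)₁ = (-1.0889, 1.9611).
Re-evaluating at (-1.0889, 1.9611): F = (0.009645, 0.355841), so ‖F‖₂ = 0.3560.

0.3560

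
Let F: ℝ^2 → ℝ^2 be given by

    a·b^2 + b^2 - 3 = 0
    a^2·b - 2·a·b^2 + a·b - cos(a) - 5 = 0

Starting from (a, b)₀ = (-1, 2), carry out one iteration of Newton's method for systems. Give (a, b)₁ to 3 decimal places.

(-0.250, 2.709)

At (-1, 2): F = (-3.000, 2.45970).
Jacobian J = [[b^2, 2·a·b + 2·b], [2·a·b - 2·b^2 + b + sin(a), a^2 - 4·a·b + a]].
At the point, J = [[4.000, 0.000], [-10.84147, 8.000]] (det J = 32.000).
Solving J·Δ = −F gives Δ = (0.750, 0.709).
Then the next iterate is (a, b)₁ = (-0.250, 2.709).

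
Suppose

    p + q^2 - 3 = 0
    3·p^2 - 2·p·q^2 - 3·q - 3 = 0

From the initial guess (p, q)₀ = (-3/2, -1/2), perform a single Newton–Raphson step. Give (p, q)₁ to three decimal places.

At (-3/2, -1/2): F = (-4.250, 6.000).
Jacobian J = [[1, 2·q], [6·p - 2·q^2, -4·p·q - 3]].
At the point, J = [[1.000, -1.000], [-9.500, -6.000]] (det J = -15.500).
Solving J·Δ = −F gives Δ = (2.032, -2.218).
Then the next iterate is (p, q)₁ = (0.532, -2.718).

(0.532, -2.718)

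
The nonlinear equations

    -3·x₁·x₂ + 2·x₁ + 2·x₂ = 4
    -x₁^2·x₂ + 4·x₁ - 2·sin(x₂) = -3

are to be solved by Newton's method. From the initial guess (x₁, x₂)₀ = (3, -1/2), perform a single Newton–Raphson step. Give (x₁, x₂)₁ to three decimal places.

(-4.402, -3.415)

At (3, -1/2): F = (5.500, 20.45885).
Jacobian J = [[-3·x₂ + 2, -3·x₁ + 2], [-2·x₁·x₂ + 4, -x₁^2 - 2·cos(x₂)]].
At the point, J = [[3.500, -7.000], [7.000, -10.75517]] (det J = 11.35692).
Solving J·Δ = −F gives Δ = (-7.402, -2.915).
Then the next iterate is (x₁, x₂)₁ = (-4.402, -3.415).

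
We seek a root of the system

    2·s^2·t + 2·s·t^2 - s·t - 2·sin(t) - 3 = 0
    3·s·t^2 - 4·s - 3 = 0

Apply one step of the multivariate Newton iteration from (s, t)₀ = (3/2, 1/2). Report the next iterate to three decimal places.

At (3/2, 1/2): F = (-1.70885, -7.875).
Jacobian J = [[4·s·t + 2·t^2 - t, 2·s^2 + 4·s·t - s - 2·cos(t)], [3·t^2 - 4, 6·s·t]].
At the point, J = [[3.000, 4.24483], [-3.250, 4.500]] (det J = 27.29571).
Solving J·Δ = −F gives Δ = (-0.943, 1.069).
Then the next iterate is (s, t)₁ = (0.557, 1.569).

(0.557, 1.569)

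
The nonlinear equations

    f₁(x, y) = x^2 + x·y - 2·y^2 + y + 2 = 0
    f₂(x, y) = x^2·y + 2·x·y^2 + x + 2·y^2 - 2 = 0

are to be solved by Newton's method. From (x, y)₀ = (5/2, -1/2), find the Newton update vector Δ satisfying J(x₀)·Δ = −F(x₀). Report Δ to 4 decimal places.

At (5/2, -1/2): F = (6.0000, -0.8750).
Jacobian J = [[2·x + y, x - 4·y + 1], [2·x·y + 2·y^2 + 1, x^2 + 4·x·y + 4·y]].
At the point, J = [[4.5000, 5.5000], [-1.0000, -0.7500]] (det J = 2.1250).
Solving J·Δ = −F gives Δ = (-0.1471, -0.9706).

(-0.1471, -0.9706)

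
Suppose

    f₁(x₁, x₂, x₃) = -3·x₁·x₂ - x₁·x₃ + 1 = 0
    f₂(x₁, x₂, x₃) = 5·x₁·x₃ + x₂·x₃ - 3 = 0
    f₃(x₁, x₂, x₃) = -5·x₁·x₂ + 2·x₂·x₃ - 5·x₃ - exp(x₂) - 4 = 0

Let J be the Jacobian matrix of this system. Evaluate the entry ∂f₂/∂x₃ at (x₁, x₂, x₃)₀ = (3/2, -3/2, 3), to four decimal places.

6.0000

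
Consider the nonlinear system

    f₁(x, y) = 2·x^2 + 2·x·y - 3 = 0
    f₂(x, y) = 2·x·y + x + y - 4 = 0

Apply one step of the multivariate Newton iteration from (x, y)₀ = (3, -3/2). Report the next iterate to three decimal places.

At (3, -3/2): F = (6.000, -11.500).
Jacobian J = [[4·x + 2·y, 2·x], [2·y + 1, 2·x + 1]].
At the point, J = [[9.000, 6.000], [-2.000, 7.000]] (det J = 75.000).
Solving J·Δ = −F gives Δ = (-1.480, 1.220).
Then the next iterate is (x, y)₁ = (1.520, -0.280).

(1.520, -0.280)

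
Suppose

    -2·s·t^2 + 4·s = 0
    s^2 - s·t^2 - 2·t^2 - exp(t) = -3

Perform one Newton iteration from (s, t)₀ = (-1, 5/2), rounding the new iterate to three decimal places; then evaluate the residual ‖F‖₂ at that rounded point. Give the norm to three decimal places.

At (-1, 5/2): F = (8.500, -14.43249).
Jacobian J = [[-2·t^2 + 4, -4·s·t], [2·s - t^2, -2·s·t - 4·t - exp(t)]].
At the point, J = [[-8.500, 10.000], [-8.250, -17.18249]] (det J = 228.55120).
Solving J·Δ = −F gives Δ = (0.008, -0.844).
Then the next iterate is (s, t)₁ = (-0.992, 1.656).
Re-evaluating at (-0.992, 1.656): F = (1.47279, -4.01853), so ‖F‖₂ = 4.280.

4.280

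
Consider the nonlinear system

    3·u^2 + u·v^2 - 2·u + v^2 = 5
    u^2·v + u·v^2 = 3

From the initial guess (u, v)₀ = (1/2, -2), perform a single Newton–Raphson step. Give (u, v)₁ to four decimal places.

At (1/2, -2): F = (0.7500, -1.5000).
Jacobian J = [[6·u + v^2 - 2, 2·u·v + 2·v], [2·u·v + v^2, u^2 + 2·u·v]].
At the point, J = [[5.0000, -6.0000], [2.0000, -1.7500]] (det J = 3.2500).
Solving J·Δ = −F gives Δ = (3.1731, 2.7692).
Then the next iterate is (u, v)₁ = (3.6731, 0.7692).

(3.6731, 0.7692)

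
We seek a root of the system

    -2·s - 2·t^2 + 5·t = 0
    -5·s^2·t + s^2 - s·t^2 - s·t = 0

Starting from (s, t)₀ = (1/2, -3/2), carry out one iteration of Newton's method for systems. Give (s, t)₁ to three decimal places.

(0.311, -0.353)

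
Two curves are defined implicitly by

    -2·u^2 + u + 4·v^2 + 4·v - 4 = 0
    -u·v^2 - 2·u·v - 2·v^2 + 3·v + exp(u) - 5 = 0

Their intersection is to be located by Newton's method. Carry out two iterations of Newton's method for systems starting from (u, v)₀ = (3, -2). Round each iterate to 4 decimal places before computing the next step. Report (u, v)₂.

At (3, -2): F = (-11.0000, 1.085537).
Jacobian J = [[-4·u + 1, 8·v + 4], [-v^2 - 2·v + exp(u), -2·u·v - 2·u - 4·v + 3]].
At the point, J = [[-11.0000, -12.0000], [20.085537, 17.0000]] (det J = 54.026443).
Solving J·Δ = −F gives Δ = (3.2202, -3.8685).
Then the next iterate is (u, v)₁ = (6.2202, -5.8685).
Round to (6.2202, -5.8685) and repeat: F = (39.121593, 270.106900), J = [[-23.8808, -42.9480], [480.101490, 87.040087]].
Δ = (-0.8093, 1.3609), so (u, v)₂ = (5.4109, -4.5076).

(5.4109, -4.5076)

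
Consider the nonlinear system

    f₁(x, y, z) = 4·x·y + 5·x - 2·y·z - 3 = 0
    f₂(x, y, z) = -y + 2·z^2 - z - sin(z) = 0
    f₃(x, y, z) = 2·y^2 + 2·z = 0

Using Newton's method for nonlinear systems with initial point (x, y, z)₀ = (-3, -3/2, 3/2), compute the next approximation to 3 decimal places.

(-16.270, -0.413, 1.010)

At (-3, -3/2, 3/2): F = (4.500, 3.50251, 7.500).
Jacobian J = [[4·y + 5, 4·x - 2·z, -2·y], [0, -1, 4·z - cos(z) - 1], [0, 4·y, 2]].
At the point, J = [[-1.000, -15.000, 3.000], [0.000, -1.000, 4.92926], [0.000, -6.000, 2.000]] (det J = -27.57558).
Solving J·Δ = −F gives Δ = (-13.270, 1.087, -0.490).
Then the next iterate is (x, y, z)₁ = (-16.270, -0.413, 1.010).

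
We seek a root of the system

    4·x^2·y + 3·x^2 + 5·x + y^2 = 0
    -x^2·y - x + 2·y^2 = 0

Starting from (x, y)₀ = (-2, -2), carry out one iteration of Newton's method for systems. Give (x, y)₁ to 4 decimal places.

(-1.5000, -0.8750)

At (-2, -2): F = (-26.0000, 18.0000).
Jacobian J = [[8·x·y + 6·x + 5, 4·x^2 + 2·y], [-2·x·y - 1, -x^2 + 4·y]].
At the point, J = [[25.0000, 12.0000], [-9.0000, -12.0000]] (det J = -192.0000).
Solving J·Δ = −F gives Δ = (0.5000, 1.1250).
Then the next iterate is (x, y)₁ = (-1.5000, -0.8750).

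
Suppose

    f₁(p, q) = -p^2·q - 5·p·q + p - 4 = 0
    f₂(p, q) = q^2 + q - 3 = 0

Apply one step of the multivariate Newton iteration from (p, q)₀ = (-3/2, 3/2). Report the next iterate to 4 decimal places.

(-0.8047, 1.3125)

At (-3/2, 3/2): F = (2.3750, 0.7500).
Jacobian J = [[-2·p·q - 5·q + 1, -p^2 - 5·p], [0, 2·q + 1]].
At the point, J = [[-2.0000, 5.2500], [0.0000, 4.0000]] (det J = -8.0000).
Solving J·Δ = −F gives Δ = (0.6953, -0.1875).
Then the next iterate is (p, q)₁ = (-0.8047, 1.3125).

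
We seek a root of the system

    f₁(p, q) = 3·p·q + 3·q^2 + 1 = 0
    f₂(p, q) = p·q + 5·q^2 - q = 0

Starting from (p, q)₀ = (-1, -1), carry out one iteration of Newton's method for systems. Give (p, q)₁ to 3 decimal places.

(-0.222, -0.481)

At (-1, -1): F = (7.000, 7.000).
Jacobian J = [[3·q, 3·p + 6·q], [q, p + 10·q - 1]].
At the point, J = [[-3.000, -9.000], [-1.000, -12.000]] (det J = 27.000).
Solving J·Δ = −F gives Δ = (0.778, 0.519).
Then the next iterate is (p, q)₁ = (-0.222, -0.481).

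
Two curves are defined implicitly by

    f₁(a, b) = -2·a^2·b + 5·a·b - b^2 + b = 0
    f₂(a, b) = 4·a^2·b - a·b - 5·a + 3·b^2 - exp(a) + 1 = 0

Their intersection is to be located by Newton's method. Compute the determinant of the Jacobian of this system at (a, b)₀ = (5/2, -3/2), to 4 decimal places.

283.9800

J = [[-4·a·b + 5·b, -2·a^2 + 5·a - 2·b + 1], [8·a·b - b - exp(a) - 5, 4·a^2 - a + 6·b]].
At the point, J = [[7.5000, 4.0000], [-45.682494, 13.5000]].
det J = 283.9800.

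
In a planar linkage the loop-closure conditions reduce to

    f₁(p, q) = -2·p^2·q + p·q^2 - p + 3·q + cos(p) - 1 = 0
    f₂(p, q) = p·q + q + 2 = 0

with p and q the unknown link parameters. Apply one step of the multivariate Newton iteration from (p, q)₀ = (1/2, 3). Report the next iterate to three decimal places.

(-0.814, 1.295)

At (1/2, 3): F = (11.37758, 6.500).
Jacobian J = [[-4·p·q + q^2 - sin(p) - 1, -2·p^2 + 2·p·q + 3], [q, p + 1]].
At the point, J = [[1.52057, 5.500], [3.000, 1.500]] (det J = -14.21914).
Solving J·Δ = −F gives Δ = (-1.314, -1.705).
Then the next iterate is (p, q)₁ = (-0.814, 1.295).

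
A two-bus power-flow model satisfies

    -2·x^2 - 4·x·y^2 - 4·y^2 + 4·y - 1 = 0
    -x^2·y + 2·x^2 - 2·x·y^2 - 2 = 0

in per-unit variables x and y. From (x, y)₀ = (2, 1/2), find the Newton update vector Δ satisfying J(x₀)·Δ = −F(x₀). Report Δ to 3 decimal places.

(-0.897, -0.241)

At (2, 1/2): F = (-10.000, 3.000).
Jacobian J = [[-4·x - 4·y^2, -8·x·y - 8·y + 4], [-2·x·y + 4·x - 2·y^2, -x^2 - 4·x·y]].
At the point, J = [[-9.000, -8.000], [5.500, -8.000]] (det J = 116.000).
Solving J·Δ = −F gives Δ = (-0.897, -0.241).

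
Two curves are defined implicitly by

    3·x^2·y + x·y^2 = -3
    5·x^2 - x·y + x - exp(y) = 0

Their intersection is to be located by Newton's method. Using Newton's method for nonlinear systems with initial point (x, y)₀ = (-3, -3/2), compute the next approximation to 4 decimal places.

(-1.6326, -1.3819)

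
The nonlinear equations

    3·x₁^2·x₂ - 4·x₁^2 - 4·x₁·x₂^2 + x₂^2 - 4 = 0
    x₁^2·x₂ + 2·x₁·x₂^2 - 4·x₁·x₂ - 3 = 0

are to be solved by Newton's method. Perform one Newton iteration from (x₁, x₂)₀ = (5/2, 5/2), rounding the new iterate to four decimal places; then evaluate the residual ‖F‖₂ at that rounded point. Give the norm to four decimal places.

At (5/2, 5/2): F = (-38.3750, 18.8750).
Jacobian J = [[6·x₁·x₂ - 8·x₁ - 4·x₂^2, 3·x₁^2 - 8·x₁·x₂ + 2·x₂], [2·x₁·x₂ + 2·x₂^2 - 4·x₂, x₁^2 + 4·x₁·x₂ - 4·x₁]].
At the point, J = [[-7.5000, -26.2500], [15.0000, 21.2500]] (det J = 234.3750).
Solving J·Δ = −F gives Δ = (1.3653, -1.8520).
Then the next iterate is (x₁, x₂)₁ = (3.8653, 0.6480).
Re-evaluating at (3.8653, 0.6480): F = (-40.790074, -0.091275), so ‖F‖₂ = 40.7902.

40.7902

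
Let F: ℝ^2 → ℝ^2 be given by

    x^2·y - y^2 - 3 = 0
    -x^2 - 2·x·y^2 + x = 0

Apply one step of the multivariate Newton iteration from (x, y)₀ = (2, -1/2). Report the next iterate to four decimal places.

At (2, -1/2): F = (-5.2500, -3.0000).
Jacobian J = [[2·x·y, x^2 - 2·y], [-2·x - 2·y^2 + 1, -4·x·y]].
At the point, J = [[-2.0000, 5.0000], [-3.5000, 4.0000]] (det J = 9.5000).
Solving J·Δ = −F gives Δ = (0.6316, 1.3026).
Then the next iterate is (x, y)₁ = (2.6316, 0.8026).

(2.6316, 0.8026)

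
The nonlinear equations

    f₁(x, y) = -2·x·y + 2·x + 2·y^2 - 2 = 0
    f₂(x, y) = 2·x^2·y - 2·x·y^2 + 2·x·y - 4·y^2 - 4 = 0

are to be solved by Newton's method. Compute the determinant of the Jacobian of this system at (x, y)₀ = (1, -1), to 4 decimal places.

16.0000

J = [[-2·y + 2, -2·x + 4·y], [4·x·y - 2·y^2 + 2·y, 2·x^2 - 4·x·y + 2·x - 8·y]].
At the point, J = [[4.0000, -6.0000], [-8.0000, 16.0000]].
det J = 16.0000.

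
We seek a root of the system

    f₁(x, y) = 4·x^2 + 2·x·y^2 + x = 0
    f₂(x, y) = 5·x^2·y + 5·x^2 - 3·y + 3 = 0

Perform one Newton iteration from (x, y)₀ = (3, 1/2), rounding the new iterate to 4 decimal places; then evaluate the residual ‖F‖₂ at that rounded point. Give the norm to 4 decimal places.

At (3, 1/2): F = (40.5000, 69.0000).
Jacobian J = [[8·x + 2·y^2 + 1, 4·x·y], [10·x·y + 10·x, 5·x^2 - 3]].
At the point, J = [[25.5000, 6.0000], [45.0000, 42.0000]] (det J = 801.0000).
Solving J·Δ = −F gives Δ = (-1.6067, 0.0787).
Then the next iterate is (x, y)₁ = (1.3933, 0.5787).
Re-evaluating at (1.3933, 0.5787): F = (10.091654, 16.587432), so ‖F‖₂ = 19.4161.

19.4161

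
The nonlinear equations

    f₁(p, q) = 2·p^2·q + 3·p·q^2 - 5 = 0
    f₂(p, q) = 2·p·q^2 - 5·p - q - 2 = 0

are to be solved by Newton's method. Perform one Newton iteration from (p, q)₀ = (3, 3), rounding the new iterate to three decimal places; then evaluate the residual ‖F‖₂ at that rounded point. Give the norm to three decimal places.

33.570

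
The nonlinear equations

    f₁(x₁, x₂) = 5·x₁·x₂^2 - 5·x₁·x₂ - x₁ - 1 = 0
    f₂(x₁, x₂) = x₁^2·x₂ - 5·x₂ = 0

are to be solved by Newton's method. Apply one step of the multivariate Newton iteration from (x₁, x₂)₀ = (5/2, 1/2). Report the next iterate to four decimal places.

(-0.4444, 5.8889)

At (5/2, 1/2): F = (-6.6250, 0.6250).
Jacobian J = [[5·x₂^2 - 5·x₂ - 1, 10·x₁·x₂ - 5·x₁], [2·x₁·x₂, x₁^2 - 5]].
At the point, J = [[-2.2500, 0.0000], [2.5000, 1.2500]] (det J = -2.8125).
Solving J·Δ = −F gives Δ = (-2.9444, 5.3889).
Then the next iterate is (x₁, x₂)₁ = (-0.4444, 5.8889).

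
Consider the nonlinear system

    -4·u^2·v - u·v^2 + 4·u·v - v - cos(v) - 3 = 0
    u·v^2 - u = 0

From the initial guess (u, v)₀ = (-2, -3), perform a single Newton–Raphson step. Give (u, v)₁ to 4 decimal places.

(-1.0626, -2.2916)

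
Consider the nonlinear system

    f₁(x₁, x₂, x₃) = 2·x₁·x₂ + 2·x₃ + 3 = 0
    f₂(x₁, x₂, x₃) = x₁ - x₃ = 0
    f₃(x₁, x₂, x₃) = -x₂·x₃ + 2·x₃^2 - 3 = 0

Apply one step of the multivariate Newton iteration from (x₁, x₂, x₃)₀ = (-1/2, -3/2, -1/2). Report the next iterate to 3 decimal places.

(-2.000, 3.500, -2.000)

At (-1/2, -3/2, -1/2): F = (3.500, 0.000, -3.250).
Jacobian J = [[2·x₂, 2·x₁, 2], [1, 0, -1], [0, -x₃, -x₂ + 4·x₃]].
At the point, J = [[-3.000, -1.000, 2.000], [1.000, 0.000, -1.000], [0.000, 0.500, -0.500]] (det J = -1.000).
Solving J·Δ = −F gives Δ = (-1.500, 5.000, -1.500).
Then the next iterate is (x₁, x₂, x₃)₁ = (-2.000, 3.500, -2.000).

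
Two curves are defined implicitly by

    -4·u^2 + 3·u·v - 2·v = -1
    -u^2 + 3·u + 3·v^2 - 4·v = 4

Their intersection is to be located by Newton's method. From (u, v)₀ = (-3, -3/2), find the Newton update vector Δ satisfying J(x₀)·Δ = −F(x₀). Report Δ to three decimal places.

(0.898, -0.090)

At (-3, -3/2): F = (-18.500, -9.250).
Jacobian J = [[-8·u + 3·v, 3·u - 2], [-2·u + 3, 6·v - 4]].
At the point, J = [[19.500, -11.000], [9.000, -13.000]] (det J = -154.500).
Solving J·Δ = −F gives Δ = (0.898, -0.090).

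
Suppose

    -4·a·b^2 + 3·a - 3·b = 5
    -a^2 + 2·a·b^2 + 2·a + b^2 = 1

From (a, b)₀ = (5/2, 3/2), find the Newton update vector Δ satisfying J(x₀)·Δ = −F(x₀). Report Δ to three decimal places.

(-1.192, -0.526)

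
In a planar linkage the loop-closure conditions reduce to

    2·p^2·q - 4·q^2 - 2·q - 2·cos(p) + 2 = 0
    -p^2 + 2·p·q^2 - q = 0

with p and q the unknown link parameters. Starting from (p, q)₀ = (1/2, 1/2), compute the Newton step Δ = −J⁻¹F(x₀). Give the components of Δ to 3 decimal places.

(-1.000, -0.630)

At (1/2, 1/2): F = (-1.50517, -0.500).
Jacobian J = [[4·p·q + 2·sin(p), 2·p^2 - 8·q - 2], [-2·p + 2·q^2, 4·p·q - 1]].
At the point, J = [[1.95885, -5.500], [-0.500, 0.000]] (det J = -2.750).
Solving J·Δ = −F gives Δ = (-1.000, -0.630).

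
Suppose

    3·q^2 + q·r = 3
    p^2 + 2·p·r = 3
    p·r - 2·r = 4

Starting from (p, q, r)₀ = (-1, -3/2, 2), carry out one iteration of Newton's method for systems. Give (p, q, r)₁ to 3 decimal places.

At (-1, -3/2, 2): F = (0.750, -6.000, -10.000).
Jacobian J = [[0, 6·q + r, q], [2·p + 2·r, 0, 2·p], [r, 0, p - 2]].
At the point, J = [[0.000, -7.000, -1.500], [2.000, 0.000, -2.000], [2.000, 0.000, -3.000]] (det J = -14.000).
Solving J·Δ = −F gives Δ = (-1.000, 0.964, -4.000).
Then the next iterate is (p, q, r)₁ = (-2.000, -0.536, -2.000).

(-2.000, -0.536, -2.000)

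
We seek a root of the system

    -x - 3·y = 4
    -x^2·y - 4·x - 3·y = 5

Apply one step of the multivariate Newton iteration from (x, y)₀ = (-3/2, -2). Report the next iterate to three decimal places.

(-0.848, -1.051)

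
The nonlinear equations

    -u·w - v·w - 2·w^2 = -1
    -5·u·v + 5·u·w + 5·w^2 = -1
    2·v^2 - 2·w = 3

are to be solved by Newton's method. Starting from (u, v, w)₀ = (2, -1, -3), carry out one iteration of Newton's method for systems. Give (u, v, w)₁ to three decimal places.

At (2, -1, -3): F = (-14.000, 26.000, 5.000).
Jacobian J = [[-w, -w, -u - v - 4·w], [-5·v + 5·w, -5·u, 5·u + 10·w], [0, 4·v, -2]].
At the point, J = [[3.000, 3.000, 11.000], [-10.000, -10.000, -20.000], [0.000, -4.000, -2.000]] (det J = 200.000).
Solving J·Δ = −F gives Δ = (-0.510, 0.630, 1.240).
Then the next iterate is (u, v, w)₁ = (1.490, -0.370, -1.760).

(1.490, -0.370, -1.760)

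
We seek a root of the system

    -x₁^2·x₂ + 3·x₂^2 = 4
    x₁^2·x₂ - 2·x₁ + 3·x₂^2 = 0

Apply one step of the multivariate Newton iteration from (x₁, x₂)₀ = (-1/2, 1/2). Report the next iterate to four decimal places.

(1.3971, 1.3824)

At (-1/2, 1/2): F = (-3.3750, 1.8750).
Jacobian J = [[-2·x₁·x₂, -x₁^2 + 6·x₂], [2·x₁·x₂ - 2, x₁^2 + 6·x₂]].
At the point, J = [[0.5000, 2.7500], [-2.5000, 3.2500]] (det J = 8.5000).
Solving J·Δ = −F gives Δ = (1.8971, 0.8824).
Then the next iterate is (x₁, x₂)₁ = (1.3971, 1.3824).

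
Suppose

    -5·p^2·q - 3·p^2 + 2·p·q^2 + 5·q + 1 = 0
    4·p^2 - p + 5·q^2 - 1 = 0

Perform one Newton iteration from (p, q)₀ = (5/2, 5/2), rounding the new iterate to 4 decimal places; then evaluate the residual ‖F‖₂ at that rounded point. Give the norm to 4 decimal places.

At (5/2, 5/2): F = (-52.1250, 52.7500).
Jacobian J = [[-10·p·q - 6·p + 2·q^2, -5·p^2 + 4·p·q + 5], [8·p - 1, 10·q]].
At the point, J = [[-65.0000, -1.2500], [19.0000, 25.0000]] (det J = -1601.2500).
Solving J·Δ = −F gives Δ = (-0.7726, -1.5228).
Then the next iterate is (p, q)₁ = (1.7274, 0.9772).
Re-evaluating at (1.7274, 0.9772): F = (-14.346063, 13.982842), so ‖F‖₂ = 20.0332.

20.0332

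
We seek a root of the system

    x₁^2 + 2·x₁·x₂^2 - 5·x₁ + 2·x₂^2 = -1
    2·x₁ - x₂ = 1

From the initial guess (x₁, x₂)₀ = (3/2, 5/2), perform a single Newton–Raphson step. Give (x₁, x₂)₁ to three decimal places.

At (3/2, 5/2): F = (27.000, -0.500).
Jacobian J = [[2·x₁ + 2·x₂^2 - 5, 4·x₁·x₂ + 4·x₂], [2, -1]].
At the point, J = [[10.500, 25.000], [2.000, -1.000]] (det J = -60.500).
Solving J·Δ = −F gives Δ = (-0.240, -0.979).
Then the next iterate is (x₁, x₂)₁ = (1.260, 1.521).

(1.260, 1.521)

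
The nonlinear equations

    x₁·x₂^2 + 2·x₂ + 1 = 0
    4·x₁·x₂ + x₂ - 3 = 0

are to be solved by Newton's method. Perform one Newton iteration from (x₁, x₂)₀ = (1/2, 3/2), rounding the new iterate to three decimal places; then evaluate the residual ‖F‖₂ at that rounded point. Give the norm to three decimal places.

At (1/2, 3/2): F = (5.125, 1.500).
Jacobian J = [[x₂^2, 2·x₁·x₂ + 2], [4·x₂, 4·x₁ + 1]].
At the point, J = [[2.250, 3.500], [6.000, 3.000]] (det J = -14.250).
Solving J·Δ = −F gives Δ = (0.711, -1.921).
Then the next iterate is (x₁, x₂)₁ = (1.211, -0.421).
Re-evaluating at (1.211, -0.421): F = (0.37264, -5.46032), so ‖F‖₂ = 5.473.

5.473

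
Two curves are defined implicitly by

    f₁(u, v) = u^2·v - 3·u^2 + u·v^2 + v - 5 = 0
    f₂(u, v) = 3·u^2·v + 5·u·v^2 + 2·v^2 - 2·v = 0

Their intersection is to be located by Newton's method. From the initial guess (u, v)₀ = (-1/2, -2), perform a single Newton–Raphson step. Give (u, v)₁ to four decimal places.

(-0.6198, 1.4855)

At (-1/2, -2): F = (-10.2500, 0.5000).
Jacobian J = [[2·u·v - 6·u + v^2, u^2 + 2·u·v + 1], [6·u·v + 5·v^2, 3·u^2 + 10·u·v + 4·v - 2]].
At the point, J = [[9.0000, 3.2500], [26.0000, 0.7500]] (det J = -77.7500).
Solving J·Δ = −F gives Δ = (-0.1198, 3.4855).
Then the next iterate is (u, v)₁ = (-0.6198, 1.4855).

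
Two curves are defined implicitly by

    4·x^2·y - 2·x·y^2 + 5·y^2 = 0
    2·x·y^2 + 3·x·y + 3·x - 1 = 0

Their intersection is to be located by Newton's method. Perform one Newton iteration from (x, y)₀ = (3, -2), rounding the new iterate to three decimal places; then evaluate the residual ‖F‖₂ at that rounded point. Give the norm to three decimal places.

22.941

At (3, -2): F = (-76.000, 14.000).
Jacobian J = [[8·x·y - 2·y^2, 4·x^2 - 4·x·y + 10·y], [2·y^2 + 3·y + 3, 4·x·y + 3·x]].
At the point, J = [[-56.000, 40.000], [5.000, -15.000]] (det J = 640.000).
Solving J·Δ = −F gives Δ = (-0.906, 0.631).
Then the next iterate is (x, y)₁ = (2.094, -1.369).
Re-evaluating at (2.094, -1.369): F = (-22.48954, 4.53093), so ‖F‖₂ = 22.941.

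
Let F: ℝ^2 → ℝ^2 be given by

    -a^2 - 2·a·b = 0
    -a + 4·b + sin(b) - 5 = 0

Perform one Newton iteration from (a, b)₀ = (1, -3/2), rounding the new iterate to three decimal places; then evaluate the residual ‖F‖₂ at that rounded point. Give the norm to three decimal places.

165.922

At (1, -3/2): F = (2.000, -12.99749).
Jacobian J = [[-2·a - 2·b, -2·a], [-1, cos(b) + 4]].
At the point, J = [[1.000, -2.000], [-1.000, 4.07074]] (det J = 2.07074).
Solving J·Δ = −F gives Δ = (8.622, 5.311).
Then the next iterate is (a, b)₁ = (9.622, 3.811).
Re-evaluating at (9.622, 3.811): F = (-165.92177, 0.00148), so ‖F‖₂ = 165.922.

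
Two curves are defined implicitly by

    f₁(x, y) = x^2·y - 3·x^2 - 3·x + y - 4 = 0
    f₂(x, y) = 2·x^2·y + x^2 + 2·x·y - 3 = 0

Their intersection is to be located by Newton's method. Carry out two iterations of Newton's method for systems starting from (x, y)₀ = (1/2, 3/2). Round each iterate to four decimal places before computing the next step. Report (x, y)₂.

(0.3042, 4.8600)

At (1/2, 3/2): F = (-4.3750, -0.5000).
Jacobian J = [[2·x·y - 6·x - 3, x^2 + 1], [4·x·y + 2·x + 2·y, 2·x^2 + 2·x]].
At the point, J = [[-4.5000, 1.2500], [7.0000, 1.5000]] (det J = -15.5000).
Solving J·Δ = −F gives Δ = (-0.3831, 2.1210).
Then the next iterate is (x, y)₁ = (0.1169, 3.6210).
Round to (0.1169, 3.6210) and repeat: F = (-0.721214, -2.040778), J = [[-2.854810, 1.013666], [9.168980, 0.261131]].
Δ = (0.1873, 1.2390), so (x, y)₂ = (0.3042, 4.8600).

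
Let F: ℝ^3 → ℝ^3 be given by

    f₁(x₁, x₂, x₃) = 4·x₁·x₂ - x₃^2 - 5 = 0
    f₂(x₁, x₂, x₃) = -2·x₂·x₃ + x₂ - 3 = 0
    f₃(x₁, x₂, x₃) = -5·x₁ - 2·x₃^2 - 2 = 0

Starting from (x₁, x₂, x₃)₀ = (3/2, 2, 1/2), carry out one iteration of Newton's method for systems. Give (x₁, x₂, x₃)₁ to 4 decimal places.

At (3/2, 2, 1/2): F = (6.7500, -3.0000, -10.0000).
Jacobian J = [[4·x₂, 4·x₁, -2·x₃], [0, -2·x₃ + 1, -2·x₂], [-5, 0, -4·x₃]].
At the point, J = [[8.0000, 6.0000, -1.0000], [0.0000, 0.0000, -4.0000], [-5.0000, 0.0000, -2.0000]] (det J = 120.0000).
Solving J·Δ = −F gives Δ = (-1.7000, 1.0167, -0.7500).
Then the next iterate is (x₁, x₂, x₃)₁ = (-0.2000, 3.0167, -0.2500).

(-0.2000, 3.0167, -0.2500)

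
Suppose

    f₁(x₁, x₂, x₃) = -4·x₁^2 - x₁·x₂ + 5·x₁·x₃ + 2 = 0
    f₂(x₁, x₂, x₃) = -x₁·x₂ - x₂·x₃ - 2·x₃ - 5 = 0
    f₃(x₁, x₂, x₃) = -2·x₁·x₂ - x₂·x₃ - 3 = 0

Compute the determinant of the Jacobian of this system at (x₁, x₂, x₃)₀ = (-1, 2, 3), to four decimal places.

J = [[-8·x₁ - x₂ + 5·x₃, -x₁, 5·x₁], [-x₂, -x₁ - x₃, -x₂ - 2], [-2·x₂, -2·x₁ - x₃, -x₂]].
At the point, J = [[21.0000, 1.0000, -5.0000], [-2.0000, -2.0000, -4.0000], [-4.0000, -1.0000, -2.0000]].
det J = 42.0000.

42.0000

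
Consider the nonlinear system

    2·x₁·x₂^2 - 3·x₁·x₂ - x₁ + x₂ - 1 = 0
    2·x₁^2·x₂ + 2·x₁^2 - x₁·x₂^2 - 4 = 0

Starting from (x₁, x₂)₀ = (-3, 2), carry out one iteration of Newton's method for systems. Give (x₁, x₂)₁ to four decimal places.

(-1.4755, 1.9660)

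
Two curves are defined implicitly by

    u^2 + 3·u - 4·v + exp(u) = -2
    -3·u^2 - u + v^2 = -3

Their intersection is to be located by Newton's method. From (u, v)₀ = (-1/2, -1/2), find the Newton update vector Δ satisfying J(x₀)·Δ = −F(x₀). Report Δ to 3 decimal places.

(-1.603, -0.205)

At (-1/2, -1/2): F = (3.35653, 3.000).
Jacobian J = [[2·u + exp(u) + 3, -4], [-6·u - 1, 2·v]].
At the point, J = [[2.60653, -4.000], [2.000, -1.000]] (det J = 5.39347).
Solving J·Δ = −F gives Δ = (-1.603, -0.205).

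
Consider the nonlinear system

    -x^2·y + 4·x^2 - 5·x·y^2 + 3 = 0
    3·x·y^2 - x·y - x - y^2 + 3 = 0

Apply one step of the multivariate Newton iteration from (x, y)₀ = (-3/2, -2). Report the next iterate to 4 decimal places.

(-0.5889, -1.6317)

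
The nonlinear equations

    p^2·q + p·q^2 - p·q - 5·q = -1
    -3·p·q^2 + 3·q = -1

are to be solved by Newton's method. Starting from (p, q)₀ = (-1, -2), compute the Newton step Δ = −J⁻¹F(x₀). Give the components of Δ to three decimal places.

At (-1, -2): F = (3.000, 7.000).
Jacobian J = [[2·p·q + q^2 - q, p^2 + 2·p·q - p - 5], [-3·q^2, -6·p·q + 3]].
At the point, J = [[10.000, 1.000], [-12.000, -9.000]] (det J = -78.000).
Solving J·Δ = −F gives Δ = (-0.436, 1.359).

(-0.436, 1.359)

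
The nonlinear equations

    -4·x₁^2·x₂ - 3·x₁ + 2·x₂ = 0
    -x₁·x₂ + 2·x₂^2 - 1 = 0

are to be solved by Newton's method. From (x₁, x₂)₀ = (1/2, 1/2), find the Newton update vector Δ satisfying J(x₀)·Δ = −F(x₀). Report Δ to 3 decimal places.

(-0.107, 0.464)

At (1/2, 1/2): F = (-1.000, -0.750).
Jacobian J = [[-8·x₁·x₂ - 3, -4·x₁^2 + 2], [-x₂, -x₁ + 4·x₂]].
At the point, J = [[-5.000, 1.000], [-0.500, 1.500]] (det J = -7.000).
Solving J·Δ = −F gives Δ = (-0.107, 0.464).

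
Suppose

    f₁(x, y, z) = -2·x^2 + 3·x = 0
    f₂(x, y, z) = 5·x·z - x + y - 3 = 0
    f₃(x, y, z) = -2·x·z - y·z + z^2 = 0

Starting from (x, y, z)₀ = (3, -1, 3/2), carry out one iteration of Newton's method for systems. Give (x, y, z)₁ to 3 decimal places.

(2.000, -1.768, 0.951)

At (3, -1, 3/2): F = (-9.000, 15.500, -5.250).
Jacobian J = [[-4·x + 3, 0, 0], [5·z - 1, 1, 5·x], [-2·z, -z, -2·x - y + 2·z]].
At the point, J = [[-9.000, 0.000, 0.000], [6.500, 1.000, 15.000], [-3.000, -1.500, -2.000]] (det J = -184.500).
Solving J·Δ = −F gives Δ = (-1.000, -0.768, -0.549).
Then the next iterate is (x, y, z)₁ = (2.000, -1.768, 0.951).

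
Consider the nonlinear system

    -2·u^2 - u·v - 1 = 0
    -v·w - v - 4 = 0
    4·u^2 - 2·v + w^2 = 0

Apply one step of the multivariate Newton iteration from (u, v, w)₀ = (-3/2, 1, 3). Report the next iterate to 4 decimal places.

At (-3/2, 1, 3): F = (-4.0000, -8.0000, 16.0000).
Jacobian J = [[-4·u - v, -u, 0], [0, -w - 1, -v], [8·u, -2, 2·w]].
At the point, J = [[5.0000, 1.5000, 0.0000], [0.0000, -4.0000, -1.0000], [-12.0000, -2.0000, 6.0000]] (det J = -112.0000).
Solving J·Δ = −F gives Δ = (1.3571, -1.8571, -0.5714).
Then the next iterate is (u, v, w)₁ = (-0.1429, -0.8571, 2.4286).

(-0.1429, -0.8571, 2.4286)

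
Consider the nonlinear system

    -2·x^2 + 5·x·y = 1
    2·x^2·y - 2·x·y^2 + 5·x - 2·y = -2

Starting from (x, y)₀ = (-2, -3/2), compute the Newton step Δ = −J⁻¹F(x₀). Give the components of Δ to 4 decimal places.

(0.9508, 0.6475)

At (-2, -3/2): F = (6.0000, -8.0000).
Jacobian J = [[-4·x + 5·y, 5·x], [4·x·y - 2·y^2 + 5, 2·x^2 - 4·x·y - 2]].
At the point, J = [[0.5000, -10.0000], [12.5000, -6.0000]] (det J = 122.0000).
Solving J·Δ = −F gives Δ = (0.9508, 0.6475).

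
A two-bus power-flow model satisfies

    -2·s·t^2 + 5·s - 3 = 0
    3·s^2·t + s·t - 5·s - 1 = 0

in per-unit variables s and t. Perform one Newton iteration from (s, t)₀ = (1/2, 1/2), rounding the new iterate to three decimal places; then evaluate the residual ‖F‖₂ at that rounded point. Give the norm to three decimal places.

164.740

At (1/2, 1/2): F = (-0.750, -2.875).
Jacobian J = [[-2·t^2 + 5, -4·s·t], [6·s·t + t - 5, 3·s^2 + s]].
At the point, J = [[4.500, -1.000], [-3.000, 1.250]] (det J = 2.625).
Solving J·Δ = −F gives Δ = (1.452, 5.786).
Then the next iterate is (s, t)₁ = (1.952, 6.286).
Re-evaluating at (1.952, 6.286): F = (-147.50186, 73.36498), so ‖F‖₂ = 164.740.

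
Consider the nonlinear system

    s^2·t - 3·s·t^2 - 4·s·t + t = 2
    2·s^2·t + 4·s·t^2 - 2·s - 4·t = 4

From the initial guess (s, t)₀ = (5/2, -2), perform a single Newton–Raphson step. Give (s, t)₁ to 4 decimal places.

(1.7502, -1.4127)

At (5/2, -2): F = (-26.5000, 14.0000).
Jacobian J = [[2·s·t - 3·t^2 - 4·t, s^2 - 6·s·t - 4·s + 1], [4·s·t + 4·t^2 - 2, 2·s^2 + 8·s·t - 4]].
At the point, J = [[-14.0000, 27.2500], [-6.0000, -31.5000]] (det J = 604.5000).
Solving J·Δ = −F gives Δ = (-0.7498, 0.5873).
Then the next iterate is (s, t)₁ = (1.7502, -1.4127).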